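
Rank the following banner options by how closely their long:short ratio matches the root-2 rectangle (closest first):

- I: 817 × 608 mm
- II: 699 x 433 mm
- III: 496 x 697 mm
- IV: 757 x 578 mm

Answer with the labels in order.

III, I, IV, II

I: 817/608 ≈ 1.344 → |1.344 − 1.414| = 0.070
II: 699/433 ≈ 1.614 → |1.614 − 1.414| = 0.200
III: 697/496 ≈ 1.405 → |1.405 − 1.414| = 0.009
IV: 757/578 ≈ 1.310 → |1.310 − 1.414| = 0.104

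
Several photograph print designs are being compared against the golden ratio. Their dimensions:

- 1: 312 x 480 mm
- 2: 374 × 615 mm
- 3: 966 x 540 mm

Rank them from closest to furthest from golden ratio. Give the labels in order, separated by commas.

1: 480/312 ≈ 1.538 → |1.538 − 1.618| = 0.080
2: 615/374 ≈ 1.644 → |1.644 − 1.618| = 0.026
3: 966/540 ≈ 1.789 → |1.789 − 1.618| = 0.171

2, 1, 3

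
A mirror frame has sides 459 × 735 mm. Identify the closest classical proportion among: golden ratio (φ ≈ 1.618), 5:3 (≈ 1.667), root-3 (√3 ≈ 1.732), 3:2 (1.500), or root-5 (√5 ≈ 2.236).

golden ratio

Ratio = 735 / 459 ≈ 1.601.
Distances: golden ratio 1.618 (Δ 0.017); 5:3 1.667 (Δ 0.066); root-3 1.732 (Δ 0.131); 3:2 1.500 (Δ 0.101); root-5 2.236 (Δ 0.635).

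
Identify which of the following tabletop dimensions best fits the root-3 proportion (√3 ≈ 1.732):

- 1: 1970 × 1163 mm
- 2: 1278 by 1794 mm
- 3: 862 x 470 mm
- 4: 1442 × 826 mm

Target root-3 ≈ 1.732.
1: 1.694 (Δ0.038)  2: 1.404 (Δ0.328)  3: 1.834 (Δ0.102)  4: 1.746 (Δ0.014)

4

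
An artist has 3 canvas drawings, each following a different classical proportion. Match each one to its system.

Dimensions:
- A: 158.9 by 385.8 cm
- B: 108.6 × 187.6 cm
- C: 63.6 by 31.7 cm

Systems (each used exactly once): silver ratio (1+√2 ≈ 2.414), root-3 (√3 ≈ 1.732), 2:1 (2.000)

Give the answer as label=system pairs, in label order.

A = 385.8/158.9 ≈ 2.428 → silver ratio (2.414)
B = 187.6/108.6 ≈ 1.727 → root-3 (1.732)
C = 63.6/31.7 ≈ 2.006 → 2:1 (2.000)

A=silver ratio, B=root-3, C=2:1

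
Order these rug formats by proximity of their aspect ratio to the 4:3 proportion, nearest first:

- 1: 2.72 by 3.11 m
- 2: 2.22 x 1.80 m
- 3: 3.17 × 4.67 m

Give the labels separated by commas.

2, 3, 1

Ratios: 1 = 3.11 / 2.72 ≈ 1.143; 2 = 2.22 / 1.80 ≈ 1.233; 3 = 4.67 / 3.17 ≈ 1.473.
|Δ from 1.333|: 1 0.190; 2 0.100; 3 0.140.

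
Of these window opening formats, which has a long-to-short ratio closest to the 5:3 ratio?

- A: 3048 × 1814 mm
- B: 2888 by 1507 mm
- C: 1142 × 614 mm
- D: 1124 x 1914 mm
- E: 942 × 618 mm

A

Ratios (long/short): A ≈ 1.680; B ≈ 1.916; C ≈ 1.860; D ≈ 1.703; E ≈ 1.524.
5:3 ≈ 1.667; option A is nearest (Δ 0.013).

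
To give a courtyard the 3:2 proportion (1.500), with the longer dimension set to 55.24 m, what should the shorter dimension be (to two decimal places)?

36.83 m

3:2 = 1.50000.
Shorter side = 55.24 ÷ 1.50000 ≈ 36.8267 → 36.83 m.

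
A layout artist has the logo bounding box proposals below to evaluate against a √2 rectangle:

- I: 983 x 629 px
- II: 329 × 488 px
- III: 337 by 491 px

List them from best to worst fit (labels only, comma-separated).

III, II, I

I: 983/629 ≈ 1.563 → |1.563 − 1.414| = 0.149
II: 488/329 ≈ 1.483 → |1.483 − 1.414| = 0.069
III: 491/337 ≈ 1.457 → |1.457 − 1.414| = 0.043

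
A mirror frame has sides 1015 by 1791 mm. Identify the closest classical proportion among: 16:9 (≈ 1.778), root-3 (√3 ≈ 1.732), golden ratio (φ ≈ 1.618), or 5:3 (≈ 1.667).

16:9

Ratio = 1791 / 1015 ≈ 1.765.
Distances: 16:9 1.778 (Δ 0.013); root-3 1.732 (Δ 0.033); golden ratio 1.618 (Δ 0.147); 5:3 1.667 (Δ 0.098).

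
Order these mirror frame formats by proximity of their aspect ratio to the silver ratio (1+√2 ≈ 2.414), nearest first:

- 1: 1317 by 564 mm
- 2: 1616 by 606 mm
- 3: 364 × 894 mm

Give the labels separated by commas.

Ratios: 1 = 1317 / 564 ≈ 2.335; 2 = 1616 / 606 ≈ 2.667; 3 = 894 / 364 ≈ 2.456.
|Δ from 2.414|: 1 0.079; 2 0.253; 3 0.042.

3, 1, 2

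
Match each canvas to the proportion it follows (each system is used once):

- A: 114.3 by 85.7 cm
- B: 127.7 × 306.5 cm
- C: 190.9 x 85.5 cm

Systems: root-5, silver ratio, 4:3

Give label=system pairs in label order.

A=4:3, B=silver ratio, C=root-5

A = 114.3/85.7 ≈ 1.334 → 4:3 (1.333)
B = 306.5/127.7 ≈ 2.400 → silver ratio (2.414)
C = 190.9/85.5 ≈ 2.233 → root-5 (2.236)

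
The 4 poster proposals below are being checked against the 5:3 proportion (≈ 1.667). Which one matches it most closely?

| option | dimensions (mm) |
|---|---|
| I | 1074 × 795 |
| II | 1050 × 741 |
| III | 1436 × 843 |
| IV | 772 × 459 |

Ratios (long/short): I ≈ 1.351; II ≈ 1.417; III ≈ 1.703; IV ≈ 1.682.
5:3 ≈ 1.667; option IV is nearest (Δ 0.015).

IV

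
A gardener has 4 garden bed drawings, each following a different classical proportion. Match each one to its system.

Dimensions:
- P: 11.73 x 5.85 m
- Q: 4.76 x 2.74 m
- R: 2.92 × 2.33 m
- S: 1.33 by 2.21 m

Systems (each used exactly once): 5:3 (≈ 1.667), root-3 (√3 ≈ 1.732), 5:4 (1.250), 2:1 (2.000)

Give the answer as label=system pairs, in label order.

P = 11.73/5.85 ≈ 2.005 → 2:1 (2.000)
Q = 4.76/2.74 ≈ 1.737 → root-3 (1.732)
R = 2.92/2.33 ≈ 1.253 → 5:4 (1.250)
S = 2.21/1.33 ≈ 1.662 → 5:3 (1.667)

P=2:1, Q=root-3, R=5:4, S=5:3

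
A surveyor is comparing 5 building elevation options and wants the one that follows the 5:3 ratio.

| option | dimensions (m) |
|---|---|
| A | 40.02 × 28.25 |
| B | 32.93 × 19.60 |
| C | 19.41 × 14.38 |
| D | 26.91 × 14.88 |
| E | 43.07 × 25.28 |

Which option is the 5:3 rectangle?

B

Target 5:3 ≈ 1.667.
A: 1.417 (Δ0.250)  B: 1.680 (Δ0.013)  C: 1.350 (Δ0.317)  D: 1.808 (Δ0.141)  E: 1.704 (Δ0.037)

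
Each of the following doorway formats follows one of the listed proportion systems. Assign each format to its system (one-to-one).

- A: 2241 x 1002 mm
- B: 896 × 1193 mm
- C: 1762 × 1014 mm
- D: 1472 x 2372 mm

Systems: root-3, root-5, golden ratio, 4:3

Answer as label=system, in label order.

A = 2241/1002 ≈ 2.237 → root-5 (2.236)
B = 1193/896 ≈ 1.331 → 4:3 (1.333)
C = 1762/1014 ≈ 1.738 → root-3 (1.732)
D = 2372/1472 ≈ 1.611 → golden ratio (1.618)

A=root-5, B=4:3, C=root-3, D=golden ratio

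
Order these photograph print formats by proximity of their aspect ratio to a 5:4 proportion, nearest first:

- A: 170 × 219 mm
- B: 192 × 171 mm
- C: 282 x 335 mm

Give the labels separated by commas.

Ratios: A = 219 / 170 ≈ 1.288; B = 192 / 171 ≈ 1.123; C = 335 / 282 ≈ 1.188.
|Δ from 1.250|: A 0.038; B 0.127; C 0.062.

A, C, B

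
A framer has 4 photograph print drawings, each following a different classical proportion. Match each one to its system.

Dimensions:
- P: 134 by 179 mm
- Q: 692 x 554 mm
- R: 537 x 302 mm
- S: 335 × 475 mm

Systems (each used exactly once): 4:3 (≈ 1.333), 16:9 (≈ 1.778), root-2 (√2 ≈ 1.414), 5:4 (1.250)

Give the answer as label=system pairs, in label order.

Ratios: P ≈ 1.336; Q ≈ 1.249; R ≈ 1.778; S ≈ 1.418.
Targets: 4:3 ≈ 1.333; 16:9 ≈ 1.778; root-2 ≈ 1.414; 5:4 ≈ 1.250.

P=4:3, Q=5:4, R=16:9, S=root-2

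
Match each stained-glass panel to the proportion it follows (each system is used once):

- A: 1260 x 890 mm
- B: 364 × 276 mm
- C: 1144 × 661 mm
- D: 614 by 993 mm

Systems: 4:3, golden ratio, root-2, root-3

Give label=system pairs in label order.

A=root-2, B=4:3, C=root-3, D=golden ratio

Ratios: A ≈ 1.416; B ≈ 1.319; C ≈ 1.731; D ≈ 1.617.
Targets: 4:3 ≈ 1.333; golden ratio ≈ 1.618; root-2 ≈ 1.414; root-3 ≈ 1.732.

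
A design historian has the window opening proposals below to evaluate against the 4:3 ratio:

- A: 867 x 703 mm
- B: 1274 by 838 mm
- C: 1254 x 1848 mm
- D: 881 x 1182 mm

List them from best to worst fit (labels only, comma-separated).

D, A, C, B

Ratios: A = 867 / 703 ≈ 1.233; B = 1274 / 838 ≈ 1.520; C = 1848 / 1254 ≈ 1.474; D = 1182 / 881 ≈ 1.342.
|Δ from 1.333|: A 0.100; B 0.187; C 0.141; D 0.009.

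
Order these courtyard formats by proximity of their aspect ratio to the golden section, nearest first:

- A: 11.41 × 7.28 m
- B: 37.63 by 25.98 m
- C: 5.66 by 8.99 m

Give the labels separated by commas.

C, A, B

A: 11.41/7.28 ≈ 1.567 → |1.567 − 1.618| = 0.051
B: 37.63/25.98 ≈ 1.448 → |1.448 − 1.618| = 0.170
C: 8.99/5.66 ≈ 1.588 → |1.588 − 1.618| = 0.030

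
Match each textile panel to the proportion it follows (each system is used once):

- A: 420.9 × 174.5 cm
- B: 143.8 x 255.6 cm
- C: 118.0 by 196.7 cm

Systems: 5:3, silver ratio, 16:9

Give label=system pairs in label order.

A=silver ratio, B=16:9, C=5:3

A = 420.9/174.5 ≈ 2.412 → silver ratio (2.414)
B = 255.6/143.8 ≈ 1.777 → 16:9 (1.778)
C = 196.7/118.0 ≈ 1.667 → 5:3 (1.667)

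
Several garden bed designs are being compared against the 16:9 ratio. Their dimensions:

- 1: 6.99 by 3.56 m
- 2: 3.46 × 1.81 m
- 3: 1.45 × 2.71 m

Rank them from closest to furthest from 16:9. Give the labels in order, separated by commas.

3, 2, 1

1: 6.99/3.56 ≈ 1.963 → |1.963 − 1.778| = 0.185
2: 3.46/1.81 ≈ 1.912 → |1.912 − 1.778| = 0.134
3: 2.71/1.45 ≈ 1.869 → |1.869 − 1.778| = 0.091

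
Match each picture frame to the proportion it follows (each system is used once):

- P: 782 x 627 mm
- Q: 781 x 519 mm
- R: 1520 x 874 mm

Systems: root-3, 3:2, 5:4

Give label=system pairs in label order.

Ratios: P ≈ 1.247; Q ≈ 1.505; R ≈ 1.739.
Targets: root-3 ≈ 1.732; 3:2 ≈ 1.500; 5:4 ≈ 1.250.

P=5:4, Q=3:2, R=root-3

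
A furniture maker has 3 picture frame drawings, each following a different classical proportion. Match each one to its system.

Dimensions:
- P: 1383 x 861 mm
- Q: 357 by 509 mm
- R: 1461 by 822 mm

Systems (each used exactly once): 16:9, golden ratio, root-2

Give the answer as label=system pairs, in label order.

P=golden ratio, Q=root-2, R=16:9

Ratios: P ≈ 1.606; Q ≈ 1.426; R ≈ 1.777.
Targets: 16:9 ≈ 1.778; golden ratio ≈ 1.618; root-2 ≈ 1.414.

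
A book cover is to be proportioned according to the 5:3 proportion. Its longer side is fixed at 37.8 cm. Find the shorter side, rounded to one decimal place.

22.7 cm

5:3 ≈ 1.66667.
Shorter side = 37.8 ÷ 1.66667 ≈ 22.680 → 22.7 cm.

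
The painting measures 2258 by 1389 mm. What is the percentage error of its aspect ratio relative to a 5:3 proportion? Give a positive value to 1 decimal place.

Ratio = 2258 / 1389 ≈ 1.6256.
Ideal 5:3 ≈ 1.6667. |1.6256 − 1.6667| / 1.6667 ≈ 2.47% → 2.5%.

2.5%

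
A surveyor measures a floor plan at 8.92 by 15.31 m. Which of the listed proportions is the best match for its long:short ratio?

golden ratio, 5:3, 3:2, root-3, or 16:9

root-3

15.31/8.92 ≈ 1.716. Nearest candidates are root-3 (1.732, off by 0.016) and 5:3 (1.667, off by 0.049).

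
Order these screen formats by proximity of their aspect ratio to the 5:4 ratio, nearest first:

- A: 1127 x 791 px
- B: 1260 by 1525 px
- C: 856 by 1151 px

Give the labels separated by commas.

B, C, A

Ratios: A = 1127 / 791 ≈ 1.425; B = 1525 / 1260 ≈ 1.210; C = 1151 / 856 ≈ 1.345.
|Δ from 1.250|: A 0.175; B 0.040; C 0.095.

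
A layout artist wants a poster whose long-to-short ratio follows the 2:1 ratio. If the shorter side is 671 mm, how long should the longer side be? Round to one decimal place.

2:1 = 2.00000.
Longer side = 671 × 2.00000 ≈ 1342.000 → 1342.0 mm.

1342.0 mm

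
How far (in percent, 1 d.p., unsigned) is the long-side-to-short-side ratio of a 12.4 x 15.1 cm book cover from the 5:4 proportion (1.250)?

Ratio = 15.1 / 12.4 ≈ 1.2177.
Ideal 5:4 = 1.2500. |1.2177 − 1.2500| / 1.2500 ≈ 2.58% → 2.6%.

2.6%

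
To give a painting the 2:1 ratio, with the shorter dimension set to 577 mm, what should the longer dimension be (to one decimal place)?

2:1 = 2.00000.
Longer side = 577 × 2.00000 ≈ 1154.000 → 1154.0 mm.

1154.0 mm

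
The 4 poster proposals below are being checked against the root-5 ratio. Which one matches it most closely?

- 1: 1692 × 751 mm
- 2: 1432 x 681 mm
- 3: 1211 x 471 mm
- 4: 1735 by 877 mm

Target root-5 ≈ 2.236.
1: 2.253 (Δ0.017)  2: 2.103 (Δ0.133)  3: 2.571 (Δ0.335)  4: 1.978 (Δ0.258)

1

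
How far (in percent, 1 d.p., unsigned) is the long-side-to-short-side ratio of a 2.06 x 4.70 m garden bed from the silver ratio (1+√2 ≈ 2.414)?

Ratio = 4.70 / 2.06 ≈ 2.2816.
Ideal silver ratio ≈ 2.4142. |2.2816 − 2.4142| / 2.4142 ≈ 5.49% → 5.5%.

5.5%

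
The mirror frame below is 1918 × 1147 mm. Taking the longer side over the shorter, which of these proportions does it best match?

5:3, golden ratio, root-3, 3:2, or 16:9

5:3

Ratio = 1918 / 1147 ≈ 1.672.
Distances: 5:3 1.667 (Δ 0.005); golden ratio 1.618 (Δ 0.054); root-3 1.732 (Δ 0.060); 3:2 1.500 (Δ 0.172); 16:9 1.778 (Δ 0.106).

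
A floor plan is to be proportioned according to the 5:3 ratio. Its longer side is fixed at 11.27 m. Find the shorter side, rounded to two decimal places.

6.76 m

5:3 ≈ 1.66667.
Shorter side = 11.27 ÷ 1.66667 ≈ 6.7620 → 6.76 m.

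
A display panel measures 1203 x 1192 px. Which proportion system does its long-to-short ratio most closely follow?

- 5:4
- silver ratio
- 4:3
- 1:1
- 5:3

1:1

1203/1192 ≈ 1.009. Nearest candidates are 1:1 (1.000, off by 0.009) and 5:4 (1.250, off by 0.241).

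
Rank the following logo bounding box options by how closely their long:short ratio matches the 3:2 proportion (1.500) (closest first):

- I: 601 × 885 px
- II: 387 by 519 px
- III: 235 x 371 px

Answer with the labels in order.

Ratios: I = 885 / 601 ≈ 1.473; II = 519 / 387 ≈ 1.341; III = 371 / 235 ≈ 1.579.
|Δ from 1.500|: I 0.027; II 0.159; III 0.079.

I, III, II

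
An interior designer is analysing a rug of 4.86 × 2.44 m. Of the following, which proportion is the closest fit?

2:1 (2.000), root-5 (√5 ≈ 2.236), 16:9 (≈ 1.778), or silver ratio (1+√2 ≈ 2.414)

2:1

4.86/2.44 ≈ 1.992. Nearest candidates are 2:1 (2.000, off by 0.008) and 16:9 (1.778, off by 0.214).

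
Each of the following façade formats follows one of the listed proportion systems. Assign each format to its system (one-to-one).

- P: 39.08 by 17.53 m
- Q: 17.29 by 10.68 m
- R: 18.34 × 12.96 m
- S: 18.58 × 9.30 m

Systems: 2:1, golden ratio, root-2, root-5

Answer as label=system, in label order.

P=root-5, Q=golden ratio, R=root-2, S=2:1

Ratios: P ≈ 2.229; Q ≈ 1.619; R ≈ 1.415; S ≈ 1.998.
Targets: 2:1 ≈ 2.000; golden ratio ≈ 1.618; root-2 ≈ 1.414; root-5 ≈ 2.236.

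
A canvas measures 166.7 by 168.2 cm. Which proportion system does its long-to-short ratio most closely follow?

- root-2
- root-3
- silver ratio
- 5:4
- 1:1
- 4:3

Ratio = 168.2 / 166.7 ≈ 1.009.
Distances: root-2 1.414 (Δ 0.405); root-3 1.732 (Δ 0.723); silver ratio 2.414 (Δ 1.405); 5:4 1.250 (Δ 0.241); 1:1 1.000 (Δ 0.009); 4:3 1.333 (Δ 0.324).

1:1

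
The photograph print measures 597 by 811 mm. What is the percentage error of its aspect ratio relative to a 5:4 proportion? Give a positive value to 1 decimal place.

Ratio = 811 / 597 ≈ 1.3585.
Ideal 5:4 = 1.2500. |1.3585 − 1.2500| / 1.2500 ≈ 8.68% → 8.7%.

8.7%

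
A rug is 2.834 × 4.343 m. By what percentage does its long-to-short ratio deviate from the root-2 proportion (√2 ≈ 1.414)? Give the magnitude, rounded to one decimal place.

8.4%

Ratio = 4.343 / 2.834 ≈ 1.5325.
Ideal root-2 ≈ 1.4142. |1.5325 − 1.4142| / 1.4142 ≈ 8.37% → 8.4%.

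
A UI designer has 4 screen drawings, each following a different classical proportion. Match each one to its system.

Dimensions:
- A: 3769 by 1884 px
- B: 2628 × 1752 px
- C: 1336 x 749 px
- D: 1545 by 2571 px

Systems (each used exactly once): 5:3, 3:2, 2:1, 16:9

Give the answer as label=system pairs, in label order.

A=2:1, B=3:2, C=16:9, D=5:3

Ratios: A ≈ 2.001; B ≈ 1.500; C ≈ 1.784; D ≈ 1.664.
Targets: 5:3 ≈ 1.667; 3:2 ≈ 1.500; 2:1 ≈ 2.000; 16:9 ≈ 1.778.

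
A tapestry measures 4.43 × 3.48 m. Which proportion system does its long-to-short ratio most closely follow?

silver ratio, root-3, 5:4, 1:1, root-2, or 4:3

5:4

Ratio = 4.43 / 3.48 ≈ 1.273.
Distances: silver ratio 2.414 (Δ 1.141); root-3 1.732 (Δ 0.459); 5:4 1.250 (Δ 0.023); 1:1 1.000 (Δ 0.273); root-2 1.414 (Δ 0.141); 4:3 1.333 (Δ 0.060).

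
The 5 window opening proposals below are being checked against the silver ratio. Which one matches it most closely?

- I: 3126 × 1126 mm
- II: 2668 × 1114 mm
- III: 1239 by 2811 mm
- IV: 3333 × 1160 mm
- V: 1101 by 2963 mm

Ratios (long/short): I ≈ 2.776; II ≈ 2.395; III ≈ 2.269; IV ≈ 2.873; V ≈ 2.691.
silver ratio ≈ 2.414; option II is nearest (Δ 0.019).

II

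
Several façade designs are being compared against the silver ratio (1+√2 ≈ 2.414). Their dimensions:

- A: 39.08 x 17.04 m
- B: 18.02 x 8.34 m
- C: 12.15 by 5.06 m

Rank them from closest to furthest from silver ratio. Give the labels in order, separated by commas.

C, A, B

Ratios: A = 39.08 / 17.04 ≈ 2.293; B = 18.02 / 8.34 ≈ 2.161; C = 12.15 / 5.06 ≈ 2.401.
|Δ from 2.414|: A 0.121; B 0.253; C 0.013.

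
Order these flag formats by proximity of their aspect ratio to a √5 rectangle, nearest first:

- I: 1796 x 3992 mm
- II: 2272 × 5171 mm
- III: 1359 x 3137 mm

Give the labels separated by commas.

I, II, III

Ratios: I = 3992 / 1796 ≈ 2.223; II = 5171 / 2272 ≈ 2.276; III = 3137 / 1359 ≈ 2.308.
|Δ from 2.236|: I 0.013; II 0.040; III 0.072.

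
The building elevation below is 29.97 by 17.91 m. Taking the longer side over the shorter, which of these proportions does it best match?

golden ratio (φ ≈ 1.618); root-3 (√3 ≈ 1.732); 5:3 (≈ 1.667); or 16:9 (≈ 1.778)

5:3

29.97/17.91 ≈ 1.673. Nearest candidates are 5:3 (1.667, off by 0.006) and golden ratio (1.618, off by 0.055).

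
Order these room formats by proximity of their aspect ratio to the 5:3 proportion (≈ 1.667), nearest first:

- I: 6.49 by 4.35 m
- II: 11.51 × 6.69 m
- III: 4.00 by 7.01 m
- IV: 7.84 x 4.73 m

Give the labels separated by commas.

IV, II, III, I

I: 6.49/4.35 ≈ 1.492 → |1.492 − 1.667| = 0.175
II: 11.51/6.69 ≈ 1.720 → |1.720 − 1.667| = 0.053
III: 7.01/4.00 ≈ 1.752 → |1.752 − 1.667| = 0.085
IV: 7.84/4.73 ≈ 1.658 → |1.658 − 1.667| = 0.009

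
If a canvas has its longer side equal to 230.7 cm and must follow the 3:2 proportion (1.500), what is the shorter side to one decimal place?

153.8 cm

3:2 = 1.50000.
Shorter side = 230.7 ÷ 1.50000 ≈ 153.800 → 153.8 cm.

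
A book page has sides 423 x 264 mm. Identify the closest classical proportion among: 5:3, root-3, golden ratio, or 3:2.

golden ratio

423/264 ≈ 1.602. Nearest candidates are golden ratio (1.618, off by 0.016) and 5:3 (1.667, off by 0.065).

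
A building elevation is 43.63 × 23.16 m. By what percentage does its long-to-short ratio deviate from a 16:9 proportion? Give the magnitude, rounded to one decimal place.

6.0%

Ratio = 43.63 / 23.16 ≈ 1.8839.
Ideal 16:9 ≈ 1.7778. |1.8839 − 1.7778| / 1.7778 ≈ 5.97% → 6.0%.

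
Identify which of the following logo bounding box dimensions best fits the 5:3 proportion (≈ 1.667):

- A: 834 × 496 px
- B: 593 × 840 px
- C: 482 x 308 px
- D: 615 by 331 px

A

Ratios (long/short): A ≈ 1.681; B ≈ 1.417; C ≈ 1.565; D ≈ 1.858.
5:3 ≈ 1.667; option A is nearest (Δ 0.014).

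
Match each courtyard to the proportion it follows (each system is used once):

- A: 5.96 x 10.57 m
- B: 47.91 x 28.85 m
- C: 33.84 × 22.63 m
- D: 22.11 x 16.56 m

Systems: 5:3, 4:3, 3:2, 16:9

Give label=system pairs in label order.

Ratios: A ≈ 1.773; B ≈ 1.661; C ≈ 1.495; D ≈ 1.335.
Targets: 5:3 ≈ 1.667; 4:3 ≈ 1.333; 3:2 ≈ 1.500; 16:9 ≈ 1.778.

A=16:9, B=5:3, C=3:2, D=4:3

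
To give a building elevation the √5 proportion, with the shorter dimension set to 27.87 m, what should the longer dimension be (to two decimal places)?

62.32 m

root-5 ≈ 2.23607.
Longer side = 27.87 × 2.23607 ≈ 62.3193 → 62.32 m.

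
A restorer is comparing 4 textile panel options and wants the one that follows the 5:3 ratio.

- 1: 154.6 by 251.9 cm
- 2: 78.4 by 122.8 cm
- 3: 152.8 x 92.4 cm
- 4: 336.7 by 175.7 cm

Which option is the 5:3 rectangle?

3

Target 5:3 ≈ 1.667.
1: 1.629 (Δ0.038)  2: 1.566 (Δ0.101)  3: 1.654 (Δ0.013)  4: 1.916 (Δ0.249)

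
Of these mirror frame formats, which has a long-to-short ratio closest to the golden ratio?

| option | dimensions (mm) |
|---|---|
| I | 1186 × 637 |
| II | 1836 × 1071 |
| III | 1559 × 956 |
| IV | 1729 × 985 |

Target golden ratio ≈ 1.618.
I: 1.862 (Δ0.244)  II: 1.714 (Δ0.096)  III: 1.631 (Δ0.013)  IV: 1.755 (Δ0.137)

III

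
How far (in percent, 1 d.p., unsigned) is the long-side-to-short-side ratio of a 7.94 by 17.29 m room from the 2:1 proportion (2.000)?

8.9%

Ratio = 17.29 / 7.94 ≈ 2.1776.
Ideal 2:1 = 2.0000. |2.1776 − 2.0000| / 2.0000 ≈ 8.88% → 8.9%.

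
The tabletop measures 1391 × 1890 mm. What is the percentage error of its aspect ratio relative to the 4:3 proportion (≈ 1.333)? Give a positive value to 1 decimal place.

Ratio = 1890 / 1391 ≈ 1.3587.
Ideal 4:3 ≈ 1.3333. |1.3587 − 1.3333| / 1.3333 ≈ 1.91% → 1.9%.

1.9%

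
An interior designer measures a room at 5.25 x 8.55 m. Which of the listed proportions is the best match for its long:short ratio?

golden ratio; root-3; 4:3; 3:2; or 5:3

Ratio = 8.55 / 5.25 ≈ 1.629.
Distances: golden ratio 1.618 (Δ 0.011); root-3 1.732 (Δ 0.103); 4:3 1.333 (Δ 0.296); 3:2 1.500 (Δ 0.129); 5:3 1.667 (Δ 0.038).

golden ratio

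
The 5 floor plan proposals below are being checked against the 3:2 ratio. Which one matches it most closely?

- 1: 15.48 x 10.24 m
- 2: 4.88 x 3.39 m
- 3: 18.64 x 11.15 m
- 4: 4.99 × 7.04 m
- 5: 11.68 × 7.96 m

Ratios (long/short): 1 ≈ 1.512; 2 ≈ 1.440; 3 ≈ 1.672; 4 ≈ 1.411; 5 ≈ 1.467.
3:2 ≈ 1.500; option 1 is nearest (Δ 0.012).

1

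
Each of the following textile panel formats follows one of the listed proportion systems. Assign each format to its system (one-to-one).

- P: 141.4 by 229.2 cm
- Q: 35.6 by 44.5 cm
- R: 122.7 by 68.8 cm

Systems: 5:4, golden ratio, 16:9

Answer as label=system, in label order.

Ratios: P ≈ 1.621; Q ≈ 1.250; R ≈ 1.783.
Targets: 5:4 ≈ 1.250; golden ratio ≈ 1.618; 16:9 ≈ 1.778.

P=golden ratio, Q=5:4, R=16:9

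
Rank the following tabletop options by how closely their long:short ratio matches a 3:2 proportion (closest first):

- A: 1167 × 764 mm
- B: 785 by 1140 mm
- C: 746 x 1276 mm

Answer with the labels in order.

A, B, C

Ratios: A = 1167 / 764 ≈ 1.527; B = 1140 / 785 ≈ 1.452; C = 1276 / 746 ≈ 1.710.
|Δ from 1.500|: A 0.027; B 0.048; C 0.210.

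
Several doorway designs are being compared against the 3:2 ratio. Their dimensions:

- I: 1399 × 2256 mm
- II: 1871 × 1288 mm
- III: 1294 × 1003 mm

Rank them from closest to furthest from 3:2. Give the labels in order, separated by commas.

I: 2256/1399 ≈ 1.613 → |1.613 − 1.500| = 0.113
II: 1871/1288 ≈ 1.453 → |1.453 − 1.500| = 0.047
III: 1294/1003 ≈ 1.290 → |1.290 − 1.500| = 0.210

II, I, III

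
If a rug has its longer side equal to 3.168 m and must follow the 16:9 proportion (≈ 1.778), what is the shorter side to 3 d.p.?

1.782 m

16:9 ≈ 1.77778.
Shorter side = 3.168 ÷ 1.77778 ≈ 1.78200 → 1.782 m.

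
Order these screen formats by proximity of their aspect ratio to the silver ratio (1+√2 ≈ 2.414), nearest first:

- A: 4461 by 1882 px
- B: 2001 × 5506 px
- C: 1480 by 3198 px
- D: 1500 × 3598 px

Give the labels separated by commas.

D, A, C, B

A: 4461/1882 ≈ 2.370 → |2.370 − 2.414| = 0.044
B: 5506/2001 ≈ 2.752 → |2.752 − 2.414| = 0.338
C: 3198/1480 ≈ 2.161 → |2.161 − 2.414| = 0.253
D: 3598/1500 ≈ 2.399 → |2.399 − 2.414| = 0.015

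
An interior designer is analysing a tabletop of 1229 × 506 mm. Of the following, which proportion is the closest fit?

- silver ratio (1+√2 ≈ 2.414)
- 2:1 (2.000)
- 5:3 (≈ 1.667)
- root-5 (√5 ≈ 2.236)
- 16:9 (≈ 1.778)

silver ratio

1229/506 ≈ 2.429. Nearest candidates are silver ratio (2.414, off by 0.015) and root-5 (2.236, off by 0.193).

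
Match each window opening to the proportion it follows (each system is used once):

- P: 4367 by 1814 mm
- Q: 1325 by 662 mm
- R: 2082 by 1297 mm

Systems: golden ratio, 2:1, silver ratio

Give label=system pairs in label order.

P = 4367/1814 ≈ 2.407 → silver ratio (2.414)
Q = 1325/662 ≈ 2.002 → 2:1 (2.000)
R = 2082/1297 ≈ 1.605 → golden ratio (1.618)

P=silver ratio, Q=2:1, R=golden ratio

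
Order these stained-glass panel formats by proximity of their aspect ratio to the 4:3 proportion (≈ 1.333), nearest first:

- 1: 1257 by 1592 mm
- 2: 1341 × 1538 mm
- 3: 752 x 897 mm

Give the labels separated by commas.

1, 3, 2

Ratios: 1 = 1592 / 1257 ≈ 1.267; 2 = 1538 / 1341 ≈ 1.147; 3 = 897 / 752 ≈ 1.193.
|Δ from 1.333|: 1 0.066; 2 0.186; 3 0.140.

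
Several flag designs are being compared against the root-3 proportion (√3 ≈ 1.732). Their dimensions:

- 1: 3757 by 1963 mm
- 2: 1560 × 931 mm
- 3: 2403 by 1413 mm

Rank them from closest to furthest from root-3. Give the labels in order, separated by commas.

3, 2, 1

1: 3757/1963 ≈ 1.914 → |1.914 − 1.732| = 0.182
2: 1560/931 ≈ 1.676 → |1.676 − 1.732| = 0.056
3: 2403/1413 ≈ 1.701 → |1.701 − 1.732| = 0.031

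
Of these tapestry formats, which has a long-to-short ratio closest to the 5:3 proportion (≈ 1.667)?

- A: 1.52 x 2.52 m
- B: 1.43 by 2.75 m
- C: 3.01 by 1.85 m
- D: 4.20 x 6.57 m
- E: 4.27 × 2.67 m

Ratios (long/short): A ≈ 1.658; B ≈ 1.923; C ≈ 1.627; D ≈ 1.564; E ≈ 1.599.
5:3 ≈ 1.667; option A is nearest (Δ 0.009).

A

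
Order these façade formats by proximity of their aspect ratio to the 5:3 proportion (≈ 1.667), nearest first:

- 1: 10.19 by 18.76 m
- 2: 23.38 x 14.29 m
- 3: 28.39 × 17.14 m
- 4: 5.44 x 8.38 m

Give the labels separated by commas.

3, 2, 4, 1

Ratios: 1 = 18.76 / 10.19 ≈ 1.841; 2 = 23.38 / 14.29 ≈ 1.636; 3 = 28.39 / 17.14 ≈ 1.656; 4 = 8.38 / 5.44 ≈ 1.540.
|Δ from 1.667|: 1 0.174; 2 0.031; 3 0.011; 4 0.127.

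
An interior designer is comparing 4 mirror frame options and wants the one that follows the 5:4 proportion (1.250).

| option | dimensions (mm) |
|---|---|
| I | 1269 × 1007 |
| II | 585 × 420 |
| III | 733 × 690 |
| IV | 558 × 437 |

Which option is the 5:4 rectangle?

Target 5:4 ≈ 1.250.
I: 1.260 (Δ0.010)  II: 1.393 (Δ0.143)  III: 1.062 (Δ0.188)  IV: 1.277 (Δ0.027)

I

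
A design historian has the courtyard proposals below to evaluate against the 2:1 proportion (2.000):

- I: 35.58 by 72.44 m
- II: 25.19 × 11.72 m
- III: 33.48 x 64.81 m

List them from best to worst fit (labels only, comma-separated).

I: 72.44/35.58 ≈ 2.036 → |2.036 − 2.000| = 0.036
II: 25.19/11.72 ≈ 2.149 → |2.149 − 2.000| = 0.149
III: 64.81/33.48 ≈ 1.936 → |1.936 − 2.000| = 0.064

I, III, II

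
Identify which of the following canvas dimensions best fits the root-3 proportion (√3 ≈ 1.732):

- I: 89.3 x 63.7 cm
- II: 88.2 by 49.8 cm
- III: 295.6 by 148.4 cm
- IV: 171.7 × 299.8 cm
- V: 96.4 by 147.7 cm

Target root-3 ≈ 1.732.
I: 1.402 (Δ0.330)  II: 1.771 (Δ0.039)  III: 1.992 (Δ0.260)  IV: 1.746 (Δ0.014)  V: 1.532 (Δ0.200)

IV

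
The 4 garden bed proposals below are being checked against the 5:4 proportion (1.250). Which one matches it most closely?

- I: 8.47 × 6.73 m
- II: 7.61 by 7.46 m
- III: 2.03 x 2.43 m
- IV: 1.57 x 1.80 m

Ratios (long/short): I ≈ 1.259; II ≈ 1.020; III ≈ 1.197; IV ≈ 1.146.
5:4 ≈ 1.250; option I is nearest (Δ 0.009).

I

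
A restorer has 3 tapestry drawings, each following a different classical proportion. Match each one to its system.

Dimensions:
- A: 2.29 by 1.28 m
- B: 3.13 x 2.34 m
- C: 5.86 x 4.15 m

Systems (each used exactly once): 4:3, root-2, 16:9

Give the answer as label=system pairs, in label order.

Ratios: A ≈ 1.789; B ≈ 1.338; C ≈ 1.412.
Targets: 4:3 ≈ 1.333; root-2 ≈ 1.414; 16:9 ≈ 1.778.

A=16:9, B=4:3, C=root-2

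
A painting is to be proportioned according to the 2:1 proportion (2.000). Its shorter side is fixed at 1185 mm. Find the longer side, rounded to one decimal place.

2:1 = 2.00000.
Longer side = 1185 × 2.00000 ≈ 2370.000 → 2370.0 mm.

2370.0 mm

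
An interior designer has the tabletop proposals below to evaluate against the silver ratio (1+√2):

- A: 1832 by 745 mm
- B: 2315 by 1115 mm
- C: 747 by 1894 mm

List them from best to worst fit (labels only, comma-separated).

A, C, B

Ratios: A = 1832 / 745 ≈ 2.459; B = 2315 / 1115 ≈ 2.076; C = 1894 / 747 ≈ 2.535.
|Δ from 2.414|: A 0.045; B 0.338; C 0.121.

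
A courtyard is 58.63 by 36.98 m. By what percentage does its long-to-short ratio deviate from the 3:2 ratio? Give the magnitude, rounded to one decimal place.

Ratio = 58.63 / 36.98 ≈ 1.5855.
Ideal 3:2 = 1.5000. |1.5855 − 1.5000| / 1.5000 ≈ 5.70% → 5.7%.

5.7%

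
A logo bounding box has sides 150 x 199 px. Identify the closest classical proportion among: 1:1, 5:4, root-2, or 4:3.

Ratio = 199 / 150 ≈ 1.327.
Distances: 1:1 1.000 (Δ 0.327); 5:4 1.250 (Δ 0.077); root-2 1.414 (Δ 0.087); 4:3 1.333 (Δ 0.006).

4:3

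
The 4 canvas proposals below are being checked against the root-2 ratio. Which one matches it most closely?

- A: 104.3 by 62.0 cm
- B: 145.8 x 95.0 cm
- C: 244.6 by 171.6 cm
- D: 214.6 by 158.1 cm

C

Target root-2 ≈ 1.414.
A: 1.682 (Δ0.268)  B: 1.535 (Δ0.121)  C: 1.425 (Δ0.011)  D: 1.357 (Δ0.057)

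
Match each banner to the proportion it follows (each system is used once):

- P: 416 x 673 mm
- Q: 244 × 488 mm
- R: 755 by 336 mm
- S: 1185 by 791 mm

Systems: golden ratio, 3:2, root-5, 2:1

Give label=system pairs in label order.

P=golden ratio, Q=2:1, R=root-5, S=3:2

Ratios: P ≈ 1.618; Q ≈ 2.000; R ≈ 2.247; S ≈ 1.498.
Targets: golden ratio ≈ 1.618; 3:2 ≈ 1.500; root-5 ≈ 2.236; 2:1 ≈ 2.000.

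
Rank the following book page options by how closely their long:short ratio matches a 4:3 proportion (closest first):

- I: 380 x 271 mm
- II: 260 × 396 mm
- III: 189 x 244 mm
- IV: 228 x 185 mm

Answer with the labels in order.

III, I, IV, II

Ratios: I = 380 / 271 ≈ 1.402; II = 396 / 260 ≈ 1.523; III = 244 / 189 ≈ 1.291; IV = 228 / 185 ≈ 1.232.
|Δ from 1.333|: I 0.069; II 0.190; III 0.042; IV 0.101.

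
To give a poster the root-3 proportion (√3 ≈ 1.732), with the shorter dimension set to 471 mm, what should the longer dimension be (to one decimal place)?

815.8 mm

root-3 ≈ 1.73205.
Longer side = 471 × 1.73205 ≈ 815.796 → 815.8 mm.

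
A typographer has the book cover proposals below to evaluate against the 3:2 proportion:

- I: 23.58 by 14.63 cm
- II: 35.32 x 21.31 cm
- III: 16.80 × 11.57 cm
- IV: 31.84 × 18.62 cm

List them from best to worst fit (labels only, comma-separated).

III, I, II, IV

I: 23.58/14.63 ≈ 1.612 → |1.612 − 1.500| = 0.112
II: 35.32/21.31 ≈ 1.657 → |1.657 − 1.500| = 0.157
III: 16.80/11.57 ≈ 1.452 → |1.452 − 1.500| = 0.048
IV: 31.84/18.62 ≈ 1.710 → |1.710 − 1.500| = 0.210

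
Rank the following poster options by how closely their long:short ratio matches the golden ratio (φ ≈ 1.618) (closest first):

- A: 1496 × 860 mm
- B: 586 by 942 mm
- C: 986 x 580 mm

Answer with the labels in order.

A: 1496/860 ≈ 1.740 → |1.740 − 1.618| = 0.122
B: 942/586 ≈ 1.608 → |1.608 − 1.618| = 0.010
C: 986/580 ≈ 1.700 → |1.700 − 1.618| = 0.082

B, C, A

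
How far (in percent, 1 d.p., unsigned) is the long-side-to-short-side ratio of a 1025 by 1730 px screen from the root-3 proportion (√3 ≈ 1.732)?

2.6%

Ratio = 1730 / 1025 ≈ 1.6878.
Ideal root-3 ≈ 1.7321. |1.6878 − 1.7321| / 1.7321 ≈ 2.56% → 2.6%.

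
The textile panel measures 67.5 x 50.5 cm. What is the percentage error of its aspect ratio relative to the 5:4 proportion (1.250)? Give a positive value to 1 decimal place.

Ratio = 67.5 / 50.5 ≈ 1.3366.
Ideal 5:4 = 1.2500. |1.3366 − 1.2500| / 1.2500 ≈ 6.93% → 6.9%.

6.9%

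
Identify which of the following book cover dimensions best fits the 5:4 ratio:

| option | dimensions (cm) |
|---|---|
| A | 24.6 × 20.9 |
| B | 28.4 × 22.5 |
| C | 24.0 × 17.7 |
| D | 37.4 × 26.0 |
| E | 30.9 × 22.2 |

B

Ratios (long/short): A ≈ 1.177; B ≈ 1.262; C ≈ 1.356; D ≈ 1.438; E ≈ 1.392.
5:4 ≈ 1.250; option B is nearest (Δ 0.012).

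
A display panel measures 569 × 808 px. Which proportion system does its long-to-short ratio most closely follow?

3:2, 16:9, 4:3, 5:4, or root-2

root-2

Ratio = 808 / 569 ≈ 1.420.
Distances: 3:2 1.500 (Δ 0.080); 16:9 1.778 (Δ 0.358); 4:3 1.333 (Δ 0.087); 5:4 1.250 (Δ 0.170); root-2 1.414 (Δ 0.006).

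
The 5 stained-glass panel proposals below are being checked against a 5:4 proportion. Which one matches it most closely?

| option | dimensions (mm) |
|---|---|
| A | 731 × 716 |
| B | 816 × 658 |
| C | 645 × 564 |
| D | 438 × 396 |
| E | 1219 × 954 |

Target 5:4 ≈ 1.250.
A: 1.021 (Δ0.229)  B: 1.240 (Δ0.010)  C: 1.144 (Δ0.106)  D: 1.106 (Δ0.144)  E: 1.278 (Δ0.028)

B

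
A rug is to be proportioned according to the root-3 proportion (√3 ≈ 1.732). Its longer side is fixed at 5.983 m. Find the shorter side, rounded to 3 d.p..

3.454 m

root-3 ≈ 1.73205.
Shorter side = 5.983 ÷ 1.73205 ≈ 3.45429 → 3.454 m.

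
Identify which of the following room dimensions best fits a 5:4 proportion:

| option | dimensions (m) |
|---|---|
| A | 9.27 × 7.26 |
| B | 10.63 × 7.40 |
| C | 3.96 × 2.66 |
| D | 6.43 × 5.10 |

D

Target 5:4 ≈ 1.250.
A: 1.277 (Δ0.027)  B: 1.436 (Δ0.186)  C: 1.489 (Δ0.239)  D: 1.261 (Δ0.011)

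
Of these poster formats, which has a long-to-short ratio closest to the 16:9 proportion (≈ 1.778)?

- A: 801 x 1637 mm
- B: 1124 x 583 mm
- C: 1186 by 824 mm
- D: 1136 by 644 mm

D

Target 16:9 ≈ 1.778.
A: 2.044 (Δ0.266)  B: 1.928 (Δ0.150)  C: 1.439 (Δ0.339)  D: 1.764 (Δ0.014)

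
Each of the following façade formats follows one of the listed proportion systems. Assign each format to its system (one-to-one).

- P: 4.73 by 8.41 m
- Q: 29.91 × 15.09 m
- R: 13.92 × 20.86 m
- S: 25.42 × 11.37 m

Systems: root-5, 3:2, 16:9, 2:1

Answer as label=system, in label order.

P=16:9, Q=2:1, R=3:2, S=root-5

P = 8.41/4.73 ≈ 1.778 → 16:9 (1.778)
Q = 29.91/15.09 ≈ 1.982 → 2:1 (2.000)
R = 20.86/13.92 ≈ 1.499 → 3:2 (1.500)
S = 25.42/11.37 ≈ 2.236 → root-5 (2.236)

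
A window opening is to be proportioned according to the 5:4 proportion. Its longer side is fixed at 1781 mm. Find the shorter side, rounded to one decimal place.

5:4 = 1.25000.
Shorter side = 1781 ÷ 1.25000 ≈ 1424.800 → 1424.8 mm.

1424.8 mm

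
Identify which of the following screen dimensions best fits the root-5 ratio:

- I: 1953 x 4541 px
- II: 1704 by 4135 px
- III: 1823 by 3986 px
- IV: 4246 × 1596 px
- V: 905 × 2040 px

V

Ratios (long/short): I ≈ 2.325; II ≈ 2.427; III ≈ 2.187; IV ≈ 2.660; V ≈ 2.254.
root-5 ≈ 2.236; option V is nearest (Δ 0.018).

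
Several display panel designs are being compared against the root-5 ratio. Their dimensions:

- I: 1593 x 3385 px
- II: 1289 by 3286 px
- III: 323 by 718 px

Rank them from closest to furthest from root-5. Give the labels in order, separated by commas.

I: 3385/1593 ≈ 2.125 → |2.125 − 2.236| = 0.111
II: 3286/1289 ≈ 2.549 → |2.549 − 2.236| = 0.313
III: 718/323 ≈ 2.223 → |2.223 − 2.236| = 0.013

III, I, II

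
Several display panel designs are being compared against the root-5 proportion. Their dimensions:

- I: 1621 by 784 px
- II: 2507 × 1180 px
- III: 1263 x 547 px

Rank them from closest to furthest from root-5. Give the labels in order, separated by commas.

III, II, I

Ratios: I = 1621 / 784 ≈ 2.068; II = 2507 / 1180 ≈ 2.125; III = 1263 / 547 ≈ 2.309.
|Δ from 2.236|: I 0.168; II 0.111; III 0.073.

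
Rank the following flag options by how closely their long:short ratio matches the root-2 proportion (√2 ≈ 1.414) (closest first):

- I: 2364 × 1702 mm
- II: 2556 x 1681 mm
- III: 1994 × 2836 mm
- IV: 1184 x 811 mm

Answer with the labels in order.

III, I, IV, II

I: 2364/1702 ≈ 1.389 → |1.389 − 1.414| = 0.025
II: 2556/1681 ≈ 1.521 → |1.521 − 1.414| = 0.107
III: 2836/1994 ≈ 1.422 → |1.422 − 1.414| = 0.008
IV: 1184/811 ≈ 1.460 → |1.460 − 1.414| = 0.046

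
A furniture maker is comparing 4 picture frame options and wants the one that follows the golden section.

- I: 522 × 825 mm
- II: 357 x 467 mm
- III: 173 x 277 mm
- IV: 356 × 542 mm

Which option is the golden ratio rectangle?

III

Ratios (long/short): I ≈ 1.580; II ≈ 1.308; III ≈ 1.601; IV ≈ 1.522.
golden ratio ≈ 1.618; option III is nearest (Δ 0.017).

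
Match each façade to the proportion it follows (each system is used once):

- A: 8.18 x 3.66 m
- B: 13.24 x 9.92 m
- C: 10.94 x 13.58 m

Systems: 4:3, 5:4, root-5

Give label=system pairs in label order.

A=root-5, B=4:3, C=5:4

A = 8.18/3.66 ≈ 2.235 → root-5 (2.236)
B = 13.24/9.92 ≈ 1.335 → 4:3 (1.333)
C = 13.58/10.94 ≈ 1.241 → 5:4 (1.250)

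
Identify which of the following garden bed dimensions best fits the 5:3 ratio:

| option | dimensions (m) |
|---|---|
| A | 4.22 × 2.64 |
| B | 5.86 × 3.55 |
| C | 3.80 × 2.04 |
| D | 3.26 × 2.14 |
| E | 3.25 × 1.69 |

B

Ratios (long/short): A ≈ 1.598; B ≈ 1.651; C ≈ 1.863; D ≈ 1.523; E ≈ 1.923.
5:3 ≈ 1.667; option B is nearest (Δ 0.016).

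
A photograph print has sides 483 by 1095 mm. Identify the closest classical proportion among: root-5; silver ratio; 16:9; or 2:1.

1095/483 ≈ 2.267. Nearest candidates are root-5 (2.236, off by 0.031) and silver ratio (2.414, off by 0.147).

root-5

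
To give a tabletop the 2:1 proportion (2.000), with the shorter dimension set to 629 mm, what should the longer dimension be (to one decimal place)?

1258.0 mm

2:1 = 2.00000.
Longer side = 629 × 2.00000 ≈ 1258.000 → 1258.0 mm.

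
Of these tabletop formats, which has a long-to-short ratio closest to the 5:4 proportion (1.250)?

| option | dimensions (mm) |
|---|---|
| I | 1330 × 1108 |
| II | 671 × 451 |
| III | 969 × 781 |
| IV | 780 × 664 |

Ratios (long/short): I ≈ 1.200; II ≈ 1.488; III ≈ 1.241; IV ≈ 1.175.
5:4 ≈ 1.250; option III is nearest (Δ 0.009).

III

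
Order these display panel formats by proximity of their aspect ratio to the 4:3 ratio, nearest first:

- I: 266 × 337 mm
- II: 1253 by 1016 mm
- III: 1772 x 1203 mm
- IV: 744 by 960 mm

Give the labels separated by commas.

IV, I, II, III

I: 337/266 ≈ 1.267 → |1.267 − 1.333| = 0.066
II: 1253/1016 ≈ 1.233 → |1.233 − 1.333| = 0.100
III: 1772/1203 ≈ 1.473 → |1.473 − 1.333| = 0.140
IV: 960/744 ≈ 1.290 → |1.290 − 1.333| = 0.043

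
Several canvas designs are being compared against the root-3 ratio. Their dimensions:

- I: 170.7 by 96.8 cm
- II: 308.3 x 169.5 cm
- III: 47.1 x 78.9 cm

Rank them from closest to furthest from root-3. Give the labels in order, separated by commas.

I: 170.7/96.8 ≈ 1.763 → |1.763 − 1.732| = 0.031
II: 308.3/169.5 ≈ 1.819 → |1.819 − 1.732| = 0.087
III: 78.9/47.1 ≈ 1.675 → |1.675 − 1.732| = 0.057

I, III, II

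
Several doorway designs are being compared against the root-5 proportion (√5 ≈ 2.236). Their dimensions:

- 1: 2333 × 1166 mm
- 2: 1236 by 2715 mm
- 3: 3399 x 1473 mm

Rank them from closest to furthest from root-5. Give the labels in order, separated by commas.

Ratios: 1 = 2333 / 1166 ≈ 2.001; 2 = 2715 / 1236 ≈ 2.197; 3 = 3399 / 1473 ≈ 2.308.
|Δ from 2.236|: 1 0.235; 2 0.039; 3 0.072.

2, 3, 1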